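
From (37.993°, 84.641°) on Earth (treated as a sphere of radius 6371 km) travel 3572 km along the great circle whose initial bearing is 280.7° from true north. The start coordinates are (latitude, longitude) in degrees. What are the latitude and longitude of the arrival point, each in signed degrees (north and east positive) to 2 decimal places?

36.81°, 43.90°

Angular distance δ = d/R = 3572/6371 = 0.56067 rad; initial bearing θ = 4.8991 rad.
sin φ₂ = sin φ₁ cos δ + cos φ₁ sin δ cos θ = (0.6156)(0.8469) + (0.7881)(0.5317)(0.1857) = 0.5991, so φ₂ = 36.81°.
Δλ = atan2(sin θ sin δ cos φ₁, cos δ − sin φ₁ sin φ₂) = atan2(-0.4118, 0.4781) = -40.738°.
λ₂ = 84.641° − 40.738° = 43.90°.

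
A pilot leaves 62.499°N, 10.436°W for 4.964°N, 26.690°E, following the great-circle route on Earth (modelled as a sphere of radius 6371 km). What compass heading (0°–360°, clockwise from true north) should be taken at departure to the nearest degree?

With φ₁ = 1.0908, φ₂ = 0.0866, Δλ = 0.6480 rad, the forward-azimuth formula gives
θ = atan2( sin Δλ cos φ₂ , cos φ₁ sin φ₂ − sin φ₁ cos φ₂ cos Δλ ) = atan2(0.6013, -0.6646) = 137.86°.
So the initial bearing is 138°.

138°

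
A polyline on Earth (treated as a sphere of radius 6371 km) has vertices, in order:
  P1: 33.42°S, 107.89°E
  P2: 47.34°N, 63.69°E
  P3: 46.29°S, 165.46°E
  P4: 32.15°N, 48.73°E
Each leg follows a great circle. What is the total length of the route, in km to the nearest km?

38828 km

Leg P1→P2: central angle 1.5703 rad, distance 10004.6 km.
Leg P2→P3: central angle 2.2486 rad, distance 14325.9 km.
Leg P3→P4: central angle 2.2755 rad, distance 14497.1 km.
Total: 10004.6 + 14325.9 + 14497.1 ≈ 38828 km.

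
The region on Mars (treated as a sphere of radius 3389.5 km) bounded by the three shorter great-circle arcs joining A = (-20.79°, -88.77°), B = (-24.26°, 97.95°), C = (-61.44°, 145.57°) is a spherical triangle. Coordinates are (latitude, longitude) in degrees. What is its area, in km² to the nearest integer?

3980096 km²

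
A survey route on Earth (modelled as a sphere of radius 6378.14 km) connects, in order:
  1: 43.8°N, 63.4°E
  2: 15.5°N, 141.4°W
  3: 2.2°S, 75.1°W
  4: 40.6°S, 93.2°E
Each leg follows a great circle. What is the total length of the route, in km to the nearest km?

35652 km

Leg 1→2: central angle 2.0335 rad, distance 12970.2 km.
Leg 2→3: central angle 1.1845 rad, distance 7554.7 km.
Leg 3→4: central angle 2.3717 rad, distance 15126.9 km.
Total: 12970.2 + 7554.7 + 15126.9 ≈ 35652 km.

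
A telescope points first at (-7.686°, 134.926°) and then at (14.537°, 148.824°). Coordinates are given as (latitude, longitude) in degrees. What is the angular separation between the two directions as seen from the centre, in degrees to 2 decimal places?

26.15°

In radians: φ₁ = -0.1341, φ₂ = 0.2537, Δλ = 13.898° = 0.2426 rad.
cos c = sin φ₁ sin φ₂ + cos φ₁ cos φ₂ cos Δλ = (-0.1337)(0.2510) + (0.9910)(0.9680)(0.9707) = 0.89764,
so c = arccos(0.89764) = 0.45642 rad.
So the angular separation is 26.15°.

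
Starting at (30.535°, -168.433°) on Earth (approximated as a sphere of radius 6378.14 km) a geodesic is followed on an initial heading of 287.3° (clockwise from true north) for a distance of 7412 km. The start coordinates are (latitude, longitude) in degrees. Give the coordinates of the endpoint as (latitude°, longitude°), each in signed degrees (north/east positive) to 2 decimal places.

Angular distance δ = d/R = 7412/6378.14 = 1.16209 rad; initial bearing θ = 5.0143 rad.
sin φ₂ = sin φ₁ cos δ + cos φ₁ sin δ cos θ = (0.5081)(0.3974) + (0.8613)(0.9176)(0.2974) = 0.4370, so φ₂ = 25.91°.
Δλ = atan2(sin θ sin δ cos φ₁, cos δ − sin φ₁ sin φ₂) = atan2(-0.7546, 0.1754) = -76.914°.
λ₂ = -168.433° − 76.914° = -245.35° → 114.65° after wrapping to (−180°, 180°].

25.91°, 114.65°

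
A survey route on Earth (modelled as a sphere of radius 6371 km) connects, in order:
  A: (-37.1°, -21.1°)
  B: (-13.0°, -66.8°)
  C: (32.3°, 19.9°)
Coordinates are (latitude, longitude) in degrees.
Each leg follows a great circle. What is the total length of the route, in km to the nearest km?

15729 km

Leg A→B: central angle 0.8251 rad, distance 5256.9 km.
Leg B→C: central angle 1.6437 rad, distance 10471.7 km.
Total: 5256.9 + 10471.7 ≈ 15729 km.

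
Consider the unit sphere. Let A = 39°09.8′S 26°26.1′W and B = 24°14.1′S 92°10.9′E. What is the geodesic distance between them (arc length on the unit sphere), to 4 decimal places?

1.6503

Let φ₁ = -0.6835 rad, φ₂ = -0.4230 rad, and Δλ = 2.0703 rad.
cos c = sin φ₁ sin φ₂ + cos φ₁ cos φ₂ cos Δλ = (-0.6315)(-0.4105) + (0.7753)(0.9119)(-0.4789) = -0.07939,
so c = arccos(-0.07939) = 1.65027 rad.
On the unit sphere the arc length equals the central angle: 1.6503.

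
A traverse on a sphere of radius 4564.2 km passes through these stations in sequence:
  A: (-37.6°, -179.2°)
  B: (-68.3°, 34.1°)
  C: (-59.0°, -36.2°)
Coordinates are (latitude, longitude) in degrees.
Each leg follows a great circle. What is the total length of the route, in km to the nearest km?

8112 km

Leg A→B: central angle 1.2429 rad, distance 5672.8 km.
Leg B→C: central angle 0.5343 rad, distance 2438.7 km.
Total: 5672.8 + 2438.7 ≈ 8112 km.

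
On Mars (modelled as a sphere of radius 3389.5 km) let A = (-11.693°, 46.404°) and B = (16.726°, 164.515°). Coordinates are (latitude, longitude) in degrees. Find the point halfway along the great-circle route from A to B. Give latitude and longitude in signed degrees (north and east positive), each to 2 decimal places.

Central angle δ = 2.0946 rad. Interpolating on the sphere with fraction f = 0.5:
P = [sin((1−f)δ)·A + sin(fδ)·B] / sin δ = 1.0002·A + 1.0002·B in Cartesian coordinates,
giving P = (-0.2477, 0.9651, 0.0851), i.e. latitude 4.88°, longitude 104.40°.

4.88°, 104.40°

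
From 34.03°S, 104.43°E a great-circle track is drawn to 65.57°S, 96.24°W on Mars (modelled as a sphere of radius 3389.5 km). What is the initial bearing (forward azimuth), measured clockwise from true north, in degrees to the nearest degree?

171°

Δλ = 159.330° = 2.7808 rad.
y = sin Δλ · cos φ₂ = (0.3530)(0.4136) = 0.1460
x = cos φ₁ sin φ₂ − sin φ₁ cos φ₂ cos Δλ = (0.8287)(-0.9105) − (-0.5596)(0.4136)(-0.9356) = -0.9711
θ = atan2(y, x) = 171.45°, so the bearing is 171°.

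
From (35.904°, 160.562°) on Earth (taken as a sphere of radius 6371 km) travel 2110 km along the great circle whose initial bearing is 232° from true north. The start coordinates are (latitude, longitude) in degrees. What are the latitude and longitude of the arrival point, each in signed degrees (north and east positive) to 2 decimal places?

Angular distance δ = d/R = 2110/6371 = 0.33119 rad; initial bearing θ = 4.0492 rad.
sin φ₂ = sin φ₁ cos δ + cos φ₁ sin δ cos θ = (0.5864)(0.9457) + (0.8100)(0.3252)(-0.6157) = 0.3924, so φ₂ = 23.10°.
Δλ = atan2(sin θ sin δ cos φ₁, cos δ − sin φ₁ sin φ₂) = atan2(-0.2076, 0.7155) = -16.175°.
λ₂ = 160.562° − 16.175° = 144.39°.

23.10°, 144.39°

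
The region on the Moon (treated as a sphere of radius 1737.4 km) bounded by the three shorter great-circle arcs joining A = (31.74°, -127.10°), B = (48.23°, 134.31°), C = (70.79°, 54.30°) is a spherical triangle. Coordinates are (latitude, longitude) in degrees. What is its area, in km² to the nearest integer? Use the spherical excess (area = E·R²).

Side lengths (central angles): a = 0.7343, b = 1.3520, c = 1.2580 rad; semiperimeter s = 1.6721.
By l'Huilier's theorem, tan(E/4) = √[tan(s/2) tan((s−a)/2) tan((s−b)/2) tan((s−c)/2)], giving spherical excess E = 0.5482 rad.
Area = E·R² = 0.5482 × (1737.4)² ≈ 1654710 km².

1654710 km²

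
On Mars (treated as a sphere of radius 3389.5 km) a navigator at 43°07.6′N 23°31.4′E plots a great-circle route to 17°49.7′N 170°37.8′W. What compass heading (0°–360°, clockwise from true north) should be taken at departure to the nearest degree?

Δλ = 165.847° = 2.8946 rad.
y = sin Δλ · cos φ₂ = (0.2445)(0.9520) = 0.2328
x = cos φ₁ sin φ₂ − sin φ₁ cos φ₂ cos Δλ = (0.7298)(0.3062) − (0.6836)(0.9520)(-0.9696) = 0.8545
θ = atan2(y, x) = 15.24°, so the bearing is 15°.

15°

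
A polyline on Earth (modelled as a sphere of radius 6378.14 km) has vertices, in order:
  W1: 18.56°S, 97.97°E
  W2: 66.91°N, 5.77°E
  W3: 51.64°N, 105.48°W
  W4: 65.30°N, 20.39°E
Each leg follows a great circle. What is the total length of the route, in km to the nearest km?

23880 km

Leg W1→W2: central angle 1.8829 rad, distance 12009.5 km.
Leg W2→W3: central angle 0.8852 rad, distance 5646.2 km.
Leg W3→W4: central angle 0.9759 rad, distance 6224.4 km.
Total: 12009.5 + 5646.2 + 6224.4 ≈ 23880 km.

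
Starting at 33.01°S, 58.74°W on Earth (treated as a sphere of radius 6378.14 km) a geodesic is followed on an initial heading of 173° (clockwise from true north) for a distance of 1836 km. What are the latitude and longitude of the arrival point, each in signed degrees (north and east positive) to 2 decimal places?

-49.35°, -55.70°

Angular distance δ = d/R = 1836/6378.14 = 0.28786 rad; initial bearing θ = 3.0194 rad.
sin φ₂ = sin φ₁ cos δ + cos φ₁ sin δ cos θ = (-0.5448)(0.9589) + (0.8386)(0.2839)(-0.9925) = -0.7587, so φ₂ = -49.35°.
Δλ = atan2(sin θ sin δ cos φ₁, cos δ − sin φ₁ sin φ₂) = atan2(0.0290, 0.5455) = 3.044°.
λ₂ = -58.740° + 3.044° = -55.70°.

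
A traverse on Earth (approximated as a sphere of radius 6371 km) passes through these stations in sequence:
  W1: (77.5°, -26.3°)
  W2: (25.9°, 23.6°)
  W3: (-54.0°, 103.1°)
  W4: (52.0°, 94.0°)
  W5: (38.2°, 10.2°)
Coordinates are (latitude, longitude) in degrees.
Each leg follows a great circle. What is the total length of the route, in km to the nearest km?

Leg W1→W2: central angle 0.9862 rad, distance 6283.1 km.
Leg W2→W3: central angle 1.8307 rad, distance 11663.6 km.
Leg W3→W4: central angle 1.8548 rad, distance 11816.9 km.
Leg W4→W5: central angle 1.0009 rad, distance 6376.6 km.
Total: 6283.1 + 11663.6 + 11816.9 + 6376.6 ≈ 36140 km.

36140 km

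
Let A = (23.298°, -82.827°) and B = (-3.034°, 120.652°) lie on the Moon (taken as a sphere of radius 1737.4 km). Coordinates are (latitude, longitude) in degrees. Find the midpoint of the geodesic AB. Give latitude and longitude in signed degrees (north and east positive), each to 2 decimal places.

The central angle between A and B is δ = 2.6103 rad.
With f = 0.5, the slerp weights are sin((1−f)δ)/sin δ = 1.9046 and sin(fδ)/sin δ = 1.9046.
Weighted sum of the unit vectors: (1.9046)·(0.1147,-0.9113,0.3955) + (1.9046)·(-0.5091,0.8591,-0.0529) = (-0.7512, -0.0994, 0.6525).
Converting back: φ = atan2(z, √(x²+y²)) = 40.73°, λ = atan2(y, x) = -172.46°.

40.73°, -172.46°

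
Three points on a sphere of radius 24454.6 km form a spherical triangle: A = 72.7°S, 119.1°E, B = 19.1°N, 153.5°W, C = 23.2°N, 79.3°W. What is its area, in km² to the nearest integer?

Side lengths (central angles): a = 1.1967, b = 2.2594, c = 1.8751 rad; semiperimeter s = 2.6657.
By l'Huilier's theorem, tan(E/4) = √[tan(s/2) tan((s−a)/2) tan((s−b)/2) tan((s−c)/2)], giving spherical excess E = 2.0589 rad.
Area = E·R² = 2.0589 × (24454.6)² ≈ 1231266485 km².

1231266485 km²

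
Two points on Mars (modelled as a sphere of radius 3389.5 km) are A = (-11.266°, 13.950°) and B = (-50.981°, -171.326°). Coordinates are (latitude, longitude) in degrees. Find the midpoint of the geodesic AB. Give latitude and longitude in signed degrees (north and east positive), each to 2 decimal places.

-69.76°, 23.24°

The central angle between A and B is δ = 2.0522 rad.
With f = 0.5, the slerp weights are sin((1−f)δ)/sin δ = 0.9650 and sin(fδ)/sin δ = 0.9650.
Weighted sum of the unit vectors: (0.9650)·(0.9518,0.2364,-0.1954) + (0.9650)·(-0.6224,-0.0949,-0.7769) = (0.3179, 0.1365, -0.9382).
Converting back: φ = atan2(z, √(x²+y²)) = -69.76°, λ = atan2(y, x) = 23.24°.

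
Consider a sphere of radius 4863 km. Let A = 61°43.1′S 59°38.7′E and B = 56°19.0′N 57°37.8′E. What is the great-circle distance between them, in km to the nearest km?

With latitudes φ₁ = -61.718°, φ₂ = 56.317° and longitude difference Δλ = -2.015°:
Haversine: a = sin²(Δφ/2) + cos φ₁ cos φ₂ sin²(Δλ/2) = 0.7350 + (0.4738)(0.5546)(0.0003) = 0.73509.
Central angle c = 2·arcsin(√a) = 2.06028 rad.
Distance = R·c = 4863 × 2.0603 ≈ 10019 km.

10019 km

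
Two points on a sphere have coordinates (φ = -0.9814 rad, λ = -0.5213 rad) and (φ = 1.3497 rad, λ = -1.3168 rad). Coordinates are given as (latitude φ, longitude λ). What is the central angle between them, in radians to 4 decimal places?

2.3829 rad

With latitudes φ₁ = -56.230°, φ₂ = 77.332° and longitude difference Δλ = -45.579°:
Haversine: a = sin²(Δφ/2) + cos φ₁ cos φ₂ sin²(Δλ/2) = 0.8446 + (0.5559)(0.2193)(0.1500) = 0.86286.
Central angle c = 2·arcsin(√a) = 2.38288 rad.
So the angular separation is 2.3829 rad.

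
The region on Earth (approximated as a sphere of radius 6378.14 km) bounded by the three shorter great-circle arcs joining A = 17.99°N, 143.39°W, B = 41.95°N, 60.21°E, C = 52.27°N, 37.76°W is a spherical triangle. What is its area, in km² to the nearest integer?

47688066 km²

Side lengths (central angles): a = 1.0865, b = 1.4832, c = 2.0283 rad; semiperimeter s = 2.2990.
By l'Huilier's theorem, tan(E/4) = √[tan(s/2) tan((s−a)/2) tan((s−b)/2) tan((s−c)/2)], giving spherical excess E = 1.1723 rad.
Area = E·R² = 1.1723 × (6378.14)² ≈ 47688066 km².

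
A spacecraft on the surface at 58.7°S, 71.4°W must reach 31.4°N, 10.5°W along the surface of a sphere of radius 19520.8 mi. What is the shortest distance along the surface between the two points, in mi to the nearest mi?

Let φ₁ = -1.0245 rad, φ₂ = 0.5480 rad, and Δλ = 1.0629 rad.
cos c = sin φ₁ sin φ₂ + cos φ₁ cos φ₂ cos Δλ = (-0.8545)(0.5210) + (0.5195)(0.8536)(0.4863) = -0.22952,
so c = arccos(-0.22952) = 1.80238 rad.
Distance = R·c = 19520.8 × 1.8024 ≈ 35184 mi.

35184 mi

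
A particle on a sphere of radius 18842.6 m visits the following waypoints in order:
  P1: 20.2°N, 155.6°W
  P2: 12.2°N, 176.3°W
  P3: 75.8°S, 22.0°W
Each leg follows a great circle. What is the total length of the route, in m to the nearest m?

Leg P1→P2: central angle 0.3735 rad, distance 7038.0 m.
Leg P2→P3: central angle 2.0053 rad, distance 37784.2 m.
Total: 7038.0 + 37784.2 ≈ 44822 m.

44822 m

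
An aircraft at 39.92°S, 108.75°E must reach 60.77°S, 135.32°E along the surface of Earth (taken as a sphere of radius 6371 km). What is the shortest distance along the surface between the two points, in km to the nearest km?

In radians: φ₁ = -0.6967, φ₂ = -1.0606, Δλ = 26.570° = 0.4637 rad.
cos c = sin φ₁ sin φ₂ + cos φ₁ cos φ₂ cos Δλ = (-0.6417)(-0.8727) + (0.7669)(0.4883)(0.8944) = 0.89496,
so c = arccos(0.89496) = 0.46245 rad.
Distance = R·c = 6371 × 0.4624 ≈ 2946 km.

2946 km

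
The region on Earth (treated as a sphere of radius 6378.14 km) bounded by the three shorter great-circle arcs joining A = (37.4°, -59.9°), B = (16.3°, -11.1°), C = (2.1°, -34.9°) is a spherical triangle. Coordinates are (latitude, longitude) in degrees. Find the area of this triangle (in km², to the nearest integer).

7572239 km²

Side lengths (central angles): a = 0.4781, b = 0.7351, c = 0.8329 rad; semiperimeter s = 1.0231.
By l'Huilier's theorem, tan(E/4) = √[tan(s/2) tan((s−a)/2) tan((s−b)/2) tan((s−c)/2)], giving spherical excess E = 0.1861 rad.
Area = E·R² = 0.1861 × (6378.14)² ≈ 7572239 km².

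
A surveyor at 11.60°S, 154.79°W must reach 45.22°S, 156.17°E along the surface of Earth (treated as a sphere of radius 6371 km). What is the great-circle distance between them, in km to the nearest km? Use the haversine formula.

5947 km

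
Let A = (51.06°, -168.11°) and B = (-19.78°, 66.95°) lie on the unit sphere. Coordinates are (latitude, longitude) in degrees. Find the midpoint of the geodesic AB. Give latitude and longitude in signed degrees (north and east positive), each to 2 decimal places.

The central angle between A and B is δ = 2.2167 rad.
With f = 0.5, the slerp weights are sin((1−f)δ)/sin δ = 1.1207 and sin(fδ)/sin δ = 1.1207.
Weighted sum of the unit vectors: (1.1207)·(-0.6150,-0.1295,0.7778) + (1.1207)·(0.3684,0.8659,-0.3384) = (-0.2764, 0.8253, 0.4925).
Converting back: φ = atan2(z, √(x²+y²)) = 29.50°, λ = atan2(y, x) = 108.51°.

29.50°, 108.51°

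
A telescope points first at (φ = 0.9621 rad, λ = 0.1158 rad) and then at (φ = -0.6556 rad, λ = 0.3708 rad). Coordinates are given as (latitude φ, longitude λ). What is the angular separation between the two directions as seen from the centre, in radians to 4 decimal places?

In radians: φ₁ = 0.9621, φ₂ = -0.6556, Δλ = 14.610° = 0.2550 rad.
cos c = sin φ₁ sin φ₂ + cos φ₁ cos φ₂ cos Δλ = (0.8204)(-0.6096) + (0.5718)(0.7927)(0.9677) = -0.06154,
so c = arccos(-0.06154) = 1.63238 rad.
So the angular separation is 1.6324 rad.

1.6324 rad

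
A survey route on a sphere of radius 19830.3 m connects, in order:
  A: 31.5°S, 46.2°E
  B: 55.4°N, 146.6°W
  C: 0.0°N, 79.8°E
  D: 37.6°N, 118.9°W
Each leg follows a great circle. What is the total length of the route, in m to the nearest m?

Leg A→B: central angle 2.6957 rad, distance 53456.4 m.
Leg B→C: central angle 1.9732 rad, distance 39128.4 m.
Leg C→D: central angle 2.4196 rad, distance 47980.6 m.
Total: 53456.4 + 39128.4 + 47980.6 ≈ 140565 m.

140565 m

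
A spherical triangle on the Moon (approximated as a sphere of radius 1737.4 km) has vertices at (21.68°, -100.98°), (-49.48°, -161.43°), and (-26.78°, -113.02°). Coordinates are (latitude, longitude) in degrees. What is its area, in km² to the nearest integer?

Side lengths (central angles): a = 0.7561, b = 0.8699, c = 1.5539 rad; semiperimeter s = 1.5899.
By l'Huilier's theorem, tan(E/4) = √[tan(s/2) tan((s−a)/2) tan((s−b)/2) tan((s−c)/2)], giving spherical excess E = 0.2212 rad.
Area = E·R² = 0.2212 × (1737.4)² ≈ 667736 km².

667736 km²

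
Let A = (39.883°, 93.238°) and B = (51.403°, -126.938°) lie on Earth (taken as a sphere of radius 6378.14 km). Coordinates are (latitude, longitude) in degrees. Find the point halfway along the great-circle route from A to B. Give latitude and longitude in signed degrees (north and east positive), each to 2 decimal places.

70.76°, 147.40°

The central angle between A and B is δ = 1.4350 rad.
With f = 0.5, the slerp weights are sin((1−f)δ)/sin δ = 0.6636 and sin(fδ)/sin δ = 0.6636.
Weighted sum of the unit vectors: (0.6636)·(-0.0433,0.7661,0.6412) + (0.6636)·(-0.3749,-0.4986,0.7816) = (-0.2775, 0.1775, 0.9442).
Converting back: φ = atan2(z, √(x²+y²)) = 70.76°, λ = atan2(y, x) = 147.40°.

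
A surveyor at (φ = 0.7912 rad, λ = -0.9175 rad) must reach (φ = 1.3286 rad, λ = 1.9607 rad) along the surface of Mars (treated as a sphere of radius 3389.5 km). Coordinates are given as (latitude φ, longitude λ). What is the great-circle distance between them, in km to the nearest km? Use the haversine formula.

3440 km

With latitudes φ₁ = 45.332°, φ₂ = 76.123° and longitude difference Δλ = 164.909°:
Haversine: a = sin²(Δφ/2) + cos φ₁ cos φ₂ sin²(Δλ/2) = 0.0705 + (0.7030)(0.2398)(0.9828) = 0.23617.
Central angle c = 2·arcsin(√a) = 1.01496 rad.
Distance = R·c = 3389.5 × 1.0150 ≈ 3440 km.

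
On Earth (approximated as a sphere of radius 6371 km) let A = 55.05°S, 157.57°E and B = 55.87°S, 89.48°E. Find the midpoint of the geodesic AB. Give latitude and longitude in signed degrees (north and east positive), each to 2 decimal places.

-60.30°, 123.93°

The central angle between A and B is δ = 0.6461 rad.
With f = 0.5, the slerp weights are sin((1−f)δ)/sin δ = 0.5273 and sin(fδ)/sin δ = 0.5273.
Weighted sum of the unit vectors: (0.5273)·(-0.5295,0.2186,-0.8197) + (0.5273)·(0.0051,0.5610,-0.8278) = (-0.2765, 0.4111, -0.8686).
Converting back: φ = atan2(z, √(x²+y²)) = -60.30°, λ = atan2(y, x) = 123.93°.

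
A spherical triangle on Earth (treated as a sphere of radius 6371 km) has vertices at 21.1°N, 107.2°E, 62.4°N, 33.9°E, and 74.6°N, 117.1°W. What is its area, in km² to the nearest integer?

Side lengths (central angles): a = 0.7276, b = 1.4002, c = 1.1116 rad; semiperimeter s = 1.6197.
By l'Huilier's theorem, tan(E/4) = √[tan(s/2) tan((s−a)/2) tan((s−b)/2) tan((s−c)/2)], giving spherical excess E = 0.4772 rad.
Area = E·R² = 0.4772 × (6371)² ≈ 19368669 km².

19368669 km²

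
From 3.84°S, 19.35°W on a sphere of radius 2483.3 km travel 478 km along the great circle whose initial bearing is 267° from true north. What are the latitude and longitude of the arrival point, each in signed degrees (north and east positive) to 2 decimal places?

-4.34°, -30.40°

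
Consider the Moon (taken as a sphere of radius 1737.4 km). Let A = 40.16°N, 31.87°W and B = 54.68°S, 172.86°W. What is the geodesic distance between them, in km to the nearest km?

4561 km

In radians: φ₁ = 0.7009, φ₂ = -0.9543, Δλ = -140.990° = -2.4607 rad.
cos c = sin φ₁ sin φ₂ + cos φ₁ cos φ₂ cos Δλ = (0.6449)(-0.8159) + (0.7642)(0.5781)(-0.7770) = -0.86955,
so c = arccos(-0.86955) = 2.62508 rad.
Distance = R·c = 1737.4 × 2.6251 ≈ 4561 km.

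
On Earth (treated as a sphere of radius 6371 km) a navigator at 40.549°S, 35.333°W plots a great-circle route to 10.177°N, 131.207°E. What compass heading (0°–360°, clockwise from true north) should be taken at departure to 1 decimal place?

With φ₁ = -0.7077, φ₂ = 0.1776, Δλ = 2.9067 rad, the forward-azimuth formula gives
θ = atan2( sin Δλ cos φ₂ , cos φ₁ sin φ₂ − sin φ₁ cos φ₂ cos Δλ ) = atan2(0.2291, -0.4880) = 154.85°.
So the initial bearing is 154.9°.

154.9°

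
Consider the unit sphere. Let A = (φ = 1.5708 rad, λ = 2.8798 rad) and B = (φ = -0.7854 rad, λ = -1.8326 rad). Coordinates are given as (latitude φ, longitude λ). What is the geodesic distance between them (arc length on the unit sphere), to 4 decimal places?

2.3562

In radians: φ₁ = 1.5708, φ₂ = -0.7854, Δλ = 89.999° = 1.5708 rad.
cos c = sin φ₁ sin φ₂ + cos φ₁ cos φ₂ cos Δλ = (1.0000)(-0.7071) + (-0.0000)(0.7071)(0.0000) = -0.70711,
so c = arccos(-0.70711) = 2.35620 rad.
On the unit sphere the arc length equals the central angle: 2.3562.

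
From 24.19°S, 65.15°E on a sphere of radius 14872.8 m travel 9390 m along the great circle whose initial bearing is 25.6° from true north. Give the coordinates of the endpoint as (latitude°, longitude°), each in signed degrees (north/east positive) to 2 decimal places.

8.90°, 80.11°

Angular distance δ = d/R = 9390/14872.8 = 0.63135 rad; initial bearing θ = 0.4468 rad.
sin φ₂ = sin φ₁ cos δ + cos φ₁ sin δ cos θ = (-0.4098)(0.8072) + (0.9122)(0.5902)(0.9018) = 0.1548, so φ₂ = 8.90°.
Δλ = atan2(sin θ sin δ cos φ₁, cos δ − sin φ₁ sin φ₂) = atan2(0.2326, 0.8707) = 14.960°.
λ₂ = 65.150° + 14.960° = 80.11°.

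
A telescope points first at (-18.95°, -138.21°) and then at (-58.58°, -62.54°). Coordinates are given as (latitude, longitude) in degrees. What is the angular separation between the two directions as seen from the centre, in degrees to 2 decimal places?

66.47°

In radians: φ₁ = -0.3307, φ₂ = -1.0224, Δλ = 75.670° = 1.3207 rad.
cos c = sin φ₁ sin φ₂ + cos φ₁ cos φ₂ cos Δλ = (-0.3247)(-0.8534) + (0.9458)(0.5213)(0.2475) = 0.39916,
so c = arccos(0.39916) = 1.16020 rad.
So the angular separation is 66.47°.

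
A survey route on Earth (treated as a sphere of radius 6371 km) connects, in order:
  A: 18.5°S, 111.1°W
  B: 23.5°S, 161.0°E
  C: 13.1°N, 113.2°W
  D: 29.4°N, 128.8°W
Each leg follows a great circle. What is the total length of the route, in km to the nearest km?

21584 km

Leg A→B: central angle 1.4117 rad, distance 8994.2 km.
Leg B→C: central angle 1.5958 rad, distance 10166.6 km.
Leg C→D: central angle 0.3803 rad, distance 2423.0 km.
Total: 8994.2 + 10166.6 + 2423.0 ≈ 21584 km.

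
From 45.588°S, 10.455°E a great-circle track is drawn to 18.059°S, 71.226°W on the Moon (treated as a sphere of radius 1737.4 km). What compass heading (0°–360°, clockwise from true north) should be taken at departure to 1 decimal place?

262.8°

With φ₁ = -0.7957, φ₂ = -0.3152, Δλ = -1.4256 rad, the forward-azimuth formula gives
θ = atan2( sin Δλ cos φ₂ , cos φ₁ sin φ₂ − sin φ₁ cos φ₂ cos Δλ ) = atan2(-0.9407, -0.1187) = -97.19°.
Adding 360° brings this into [0°, 360°): 262.8°.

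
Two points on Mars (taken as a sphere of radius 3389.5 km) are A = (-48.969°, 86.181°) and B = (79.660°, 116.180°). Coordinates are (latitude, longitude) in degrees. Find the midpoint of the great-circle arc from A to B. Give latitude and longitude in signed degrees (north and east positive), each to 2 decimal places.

15.69°, 92.49°

The central angle between A and B is δ = 2.2654 rad.
With f = 0.5, the slerp weights are sin((1−f)δ)/sin δ = 1.1786 and sin(fδ)/sin δ = 1.1786.
Weighted sum of the unit vectors: (1.1786)·(0.0437,0.6550,-0.7544) + (1.1786)·(-0.0792,0.1611,0.9838) = (-0.0418, 0.9618, 0.2704).
Converting back: φ = atan2(z, √(x²+y²)) = 15.69°, λ = atan2(y, x) = 92.49°.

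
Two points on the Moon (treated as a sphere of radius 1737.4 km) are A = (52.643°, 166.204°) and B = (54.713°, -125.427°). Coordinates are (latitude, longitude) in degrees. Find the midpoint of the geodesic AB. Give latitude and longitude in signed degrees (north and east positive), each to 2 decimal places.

Central angle δ = 0.6793 rad. Interpolating on the sphere with fraction f = 0.5:
P = [sin((1−f)δ)·A + sin(fδ)·B] / sin δ = 0.5303·A + 0.5303·B in Cartesian coordinates,
giving P = (-0.4901, -0.1729, 0.8544), i.e. latitude 58.69°, longitude -160.57°.

58.69°, -160.57°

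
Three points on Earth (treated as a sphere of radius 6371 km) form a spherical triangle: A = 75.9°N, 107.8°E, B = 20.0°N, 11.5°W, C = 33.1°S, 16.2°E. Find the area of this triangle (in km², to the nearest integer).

Side lengths (central angles): a = 1.0354, b = 2.1357, c = 1.3493 rad; semiperimeter s = 2.2602.
By l'Huilier's theorem, tan(E/4) = √[tan(s/2) tan((s−a)/2) tan((s−b)/2) tan((s−c)/2)], giving spherical excess E = 0.8403 rad.
Area = E·R² = 0.8403 × (6371)² ≈ 34109136 km².

34109136 km²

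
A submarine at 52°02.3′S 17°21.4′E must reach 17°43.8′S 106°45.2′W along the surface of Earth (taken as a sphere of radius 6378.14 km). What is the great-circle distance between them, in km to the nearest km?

With latitudes φ₁ = -52.038°, φ₂ = -17.730° and longitude difference Δλ = -124.110°:
cos c = sin φ₁ sin φ₂ + cos φ₁ cos φ₂ cos Δλ = (-0.7884)(-0.3045) + (0.6151)(0.9525)(-0.5608) = -0.08847,
so c = arccos(-0.08847) = 1.65938 rad.
Distance = R·c = 6378.14 × 1.6594 ≈ 10584 km.

10584 km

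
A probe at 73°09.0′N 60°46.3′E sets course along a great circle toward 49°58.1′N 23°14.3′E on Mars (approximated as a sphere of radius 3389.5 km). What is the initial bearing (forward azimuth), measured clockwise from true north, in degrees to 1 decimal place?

With φ₁ = 1.2767, φ₂ = 0.8721, Δλ = -0.6551 rad, the forward-azimuth formula gives
θ = atan2( sin Δλ cos φ₂ , cos φ₁ sin φ₂ − sin φ₁ cos φ₂ cos Δλ ) = atan2(-0.3919, -0.2662) = -124.19°.
Adding 360° brings this into [0°, 360°): 235.8°.

235.8°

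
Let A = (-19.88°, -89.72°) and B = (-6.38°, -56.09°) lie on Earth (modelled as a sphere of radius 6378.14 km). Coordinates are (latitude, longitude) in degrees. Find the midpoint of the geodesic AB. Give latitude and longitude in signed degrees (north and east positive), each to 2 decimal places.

The central angle between A and B is δ = 0.6164 rad.
With f = 0.5, the slerp weights are sin((1−f)δ)/sin δ = 0.5247 and sin(fδ)/sin δ = 0.5247.
Weighted sum of the unit vectors: (0.5247)·(0.0046,-0.9404,-0.3401) + (0.5247)·(0.5544,-0.8248,-0.1111) = (0.2933, -0.9262, -0.2367).
Converting back: φ = atan2(z, √(x²+y²)) = -13.69°, λ = atan2(y, x) = -72.43°.

-13.69°, -72.43°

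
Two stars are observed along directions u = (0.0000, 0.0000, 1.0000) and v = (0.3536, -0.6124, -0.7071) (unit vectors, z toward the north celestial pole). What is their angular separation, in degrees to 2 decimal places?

u·v = -0.7071; |u| = 1.0000, |v| = 1.0000.
cos θ = (u·v)/(|u||v|) = -0.7071, so θ = 135.00°.

135.00°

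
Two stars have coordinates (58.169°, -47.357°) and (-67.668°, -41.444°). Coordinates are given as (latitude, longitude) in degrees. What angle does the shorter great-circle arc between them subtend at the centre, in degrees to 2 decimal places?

With latitudes φ₁ = 58.169°, φ₂ = -67.668° and longitude difference Δλ = 5.913°:
cos c = sin φ₁ sin φ₂ + cos φ₁ cos φ₂ cos Δλ = (0.8496)(-0.9250) + (0.5274)(0.3800)(0.9947) = -0.58655,
so c = arccos(-0.58655) = 2.19759 rad.
So the angular separation is 125.91°.

125.91°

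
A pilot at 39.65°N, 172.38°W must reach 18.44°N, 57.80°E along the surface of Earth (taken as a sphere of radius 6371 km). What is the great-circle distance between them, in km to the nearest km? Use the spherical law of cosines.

With latitudes φ₁ = 39.650°, φ₂ = 18.440° and longitude difference Δλ = -129.820°:
cos c = sin φ₁ sin φ₂ + cos φ₁ cos φ₂ cos Δλ = (0.6381)(0.3163) + (0.7700)(0.9487)(-0.6404) = -0.26591,
so c = arccos(-0.26591) = 1.83994 rad.
Distance = R·c = 6371 × 1.8399 ≈ 11722 km.

11722 km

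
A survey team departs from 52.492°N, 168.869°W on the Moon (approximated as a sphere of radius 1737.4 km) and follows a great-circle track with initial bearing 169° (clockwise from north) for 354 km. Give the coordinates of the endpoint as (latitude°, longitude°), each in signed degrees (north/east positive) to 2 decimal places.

Angular distance δ = d/R = 354/1737.4 = 0.20375 rad; initial bearing θ = 2.9496 rad.
sin φ₂ = sin φ₁ cos δ + cos φ₁ sin δ cos θ = (0.7933)(0.9793) + (0.6089)(0.2023)(-0.9816) = 0.6559, so φ₂ = 40.99°.
Δλ = atan2(sin θ sin δ cos φ₁, cos δ − sin φ₁ sin φ₂) = atan2(0.0235, 0.4590) = 2.932°.
λ₂ = -168.869° + 2.932° = -165.94°.

40.99°, -165.94°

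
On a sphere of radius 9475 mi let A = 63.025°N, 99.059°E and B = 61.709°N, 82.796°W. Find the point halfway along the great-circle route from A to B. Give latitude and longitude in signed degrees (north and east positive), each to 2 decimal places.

The central angle between A and B is δ = 0.9644 rad.
With f = 0.5, the slerp weights are sin((1−f)δ)/sin δ = 0.5644 and sin(fδ)/sin δ = 0.5644.
Weighted sum of the unit vectors: (0.5644)·(-0.0714,0.4479,0.8912) + (0.5644)·(0.0594,-0.4702,0.8806) = (-0.0068, -0.0126, 0.9999).
Converting back: φ = atan2(z, √(x²+y²)) = 89.18°, λ = atan2(y, x) = -118.29°.

89.18°, -118.29°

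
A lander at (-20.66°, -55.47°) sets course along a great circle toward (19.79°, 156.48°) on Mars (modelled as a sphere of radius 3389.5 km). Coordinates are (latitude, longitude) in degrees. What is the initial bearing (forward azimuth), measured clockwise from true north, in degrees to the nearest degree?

274°

Δλ = -148.050° = -2.5840 rad.
y = sin Δλ · cos φ₂ = (-0.5292)(0.9409) = -0.4979
x = cos φ₁ sin φ₂ − sin φ₁ cos φ₂ cos Δλ = (0.9357)(0.3386) − (-0.3528)(0.9409)(-0.8485) = 0.0351
θ = atan2(y, x) = -85.97°; adding 360° gives 274°.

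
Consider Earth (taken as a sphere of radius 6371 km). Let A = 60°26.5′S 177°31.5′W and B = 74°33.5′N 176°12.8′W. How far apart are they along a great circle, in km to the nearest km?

15012 km

In radians: φ₁ = -1.0549, φ₂ = 1.3013, Δλ = 1.312° = 0.0229 rad.
cos c = sin φ₁ sin φ₂ + cos φ₁ cos φ₂ cos Δλ = (-0.8699)(0.9639) + (0.4933)(0.2663)(0.9997) = -0.70714,
so c = arccos(-0.70714) = 2.35624 rad.
Distance = R·c = 6371 × 2.3562 ≈ 15012 km.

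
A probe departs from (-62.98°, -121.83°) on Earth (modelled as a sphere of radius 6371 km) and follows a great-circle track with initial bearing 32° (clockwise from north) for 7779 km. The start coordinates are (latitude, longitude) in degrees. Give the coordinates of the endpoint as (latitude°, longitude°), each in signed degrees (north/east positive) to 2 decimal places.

Angular distance δ = d/R = 7779/6371 = 1.22100 rad; initial bearing θ = 0.5585 rad.
sin φ₂ = sin φ₁ cos δ + cos φ₁ sin δ cos θ = (-0.8908)(0.3427) + (0.4543)(0.9394)(0.8480) = 0.0566, so φ₂ = 3.25°.
Δλ = atan2(sin θ sin δ cos φ₁, cos δ − sin φ₁ sin φ₂) = atan2(0.2262, 0.3932) = 29.909°.
λ₂ = -121.830° + 29.909° = -91.92°.

3.25°, -91.92°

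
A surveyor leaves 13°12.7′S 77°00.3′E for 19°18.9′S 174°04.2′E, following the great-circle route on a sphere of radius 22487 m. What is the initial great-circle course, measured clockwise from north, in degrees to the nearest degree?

Δλ = 97.065° = 1.6941 rad.
y = sin Δλ · cos φ₂ = (0.9924)(0.9437) = 0.9365
x = cos φ₁ sin φ₂ − sin φ₁ cos φ₂ cos Δλ = (0.9735)(-0.3308) − (-0.2285)(0.9437)(-0.1230) = -0.3485
θ = atan2(y, x) = 110.41°, so the bearing is 110°.

110°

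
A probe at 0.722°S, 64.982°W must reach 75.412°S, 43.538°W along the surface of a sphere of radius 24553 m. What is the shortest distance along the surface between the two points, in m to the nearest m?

Let φ₁ = -0.0126 rad, φ₂ = -1.3162 rad, and Δλ = 0.3743 rad.
Haversine: a = sin²(Δφ/2) + cos φ₁ cos φ₂ sin²(Δλ/2) = 0.3680 + (0.9999)(0.2519)(0.0346) = 0.37670.
Central angle c = 2·arcsin(√a) = 1.32162 rad.
Distance = R·c = 24553 × 1.3216 ≈ 32450 m.

32450 m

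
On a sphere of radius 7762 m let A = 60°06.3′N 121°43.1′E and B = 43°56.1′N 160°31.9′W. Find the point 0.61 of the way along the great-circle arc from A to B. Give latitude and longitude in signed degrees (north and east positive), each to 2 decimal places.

55.99°, 177.44°

Central angle δ = 0.8262 rad. Interpolating on the sphere with fraction f = 0.61:
P = [sin((1−f)δ)·A + sin(fδ)·B] / sin δ = 0.4306·A + 0.6567·B in Cartesian coordinates,
giving P = (-0.5587, 0.0250, 0.8290), i.e. latitude 55.99°, longitude 177.44°.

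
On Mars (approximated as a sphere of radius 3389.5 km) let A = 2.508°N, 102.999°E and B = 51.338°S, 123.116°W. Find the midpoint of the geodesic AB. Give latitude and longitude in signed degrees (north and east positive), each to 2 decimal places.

-45.54°, 141.50°

Central angle δ = 2.0565 rad. Interpolating on the sphere with fraction f = 0.5:
P = [sin((1−f)δ)·A + sin(fδ)·B] / sin δ = 0.9684·A + 0.9684·B in Cartesian coordinates,
giving P = (-0.5481, 0.4360, -0.7138), i.e. latitude -45.54°, longitude 141.50°.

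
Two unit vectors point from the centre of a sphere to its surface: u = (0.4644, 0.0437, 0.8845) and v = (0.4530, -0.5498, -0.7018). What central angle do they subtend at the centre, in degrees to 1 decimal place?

u·v = -0.4344; |u| = 1.0000, |v| = 1.0000.
cos θ = (u·v)/(|u||v|) = -0.4344, so θ = 115.7°.

115.7°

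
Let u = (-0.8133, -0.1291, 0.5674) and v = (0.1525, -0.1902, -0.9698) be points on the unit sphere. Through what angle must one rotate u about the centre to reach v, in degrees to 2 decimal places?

130.52°

u·v = -0.6497; |u| = 1.0000, |v| = 1.0000.
cos θ = (u·v)/(|u||v|) = -0.6497, so θ = 130.52°.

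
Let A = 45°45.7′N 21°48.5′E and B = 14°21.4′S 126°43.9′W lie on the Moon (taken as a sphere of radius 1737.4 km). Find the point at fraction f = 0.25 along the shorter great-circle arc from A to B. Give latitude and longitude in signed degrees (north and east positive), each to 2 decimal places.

57.40°, -32.70°

Central angle δ = 2.4252 rad. Interpolating on the sphere with fraction f = 0.25:
P = [sin((1−f)δ)·A + sin(fδ)·B] / sin δ = 1.4762·A + 0.8677·B in Cartesian coordinates,
giving P = (0.4534, -0.2911, 0.8424), i.e. latitude 57.40°, longitude -32.70°.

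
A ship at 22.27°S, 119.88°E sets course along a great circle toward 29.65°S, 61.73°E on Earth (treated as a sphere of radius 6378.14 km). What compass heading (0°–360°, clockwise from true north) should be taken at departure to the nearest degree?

249°

Δλ = -58.150° = -1.0149 rad.
y = sin Δλ · cos φ₂ = (-0.8494)(0.8691) = -0.7382
x = cos φ₁ sin φ₂ − sin φ₁ cos φ₂ cos Δλ = (0.9254)(-0.4947) − (-0.3790)(0.8691)(0.5277) = -0.2840
θ = atan2(y, x) = -111.04°; adding 360° gives 249°.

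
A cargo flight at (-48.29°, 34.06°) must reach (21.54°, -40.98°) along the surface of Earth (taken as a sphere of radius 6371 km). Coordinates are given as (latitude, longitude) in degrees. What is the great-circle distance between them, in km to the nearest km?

With latitudes φ₁ = -48.290°, φ₂ = 21.540° and longitude difference Δλ = -75.040°:
cos c = sin φ₁ sin φ₂ + cos φ₁ cos φ₂ cos Δλ = (-0.7465)(0.3672) + (0.6654)(0.9302)(0.2581) = -0.11432,
so c = arccos(-0.11432) = 1.68537 rad.
Distance = R·c = 6371 × 1.6854 ≈ 10737 km.

10737 km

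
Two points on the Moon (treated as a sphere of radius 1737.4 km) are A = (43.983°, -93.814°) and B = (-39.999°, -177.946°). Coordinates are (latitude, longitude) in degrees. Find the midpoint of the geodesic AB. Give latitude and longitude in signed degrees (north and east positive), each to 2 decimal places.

Central angle δ = 1.9714 rad. Interpolating on the sphere with fraction f = 0.5:
P = [sin((1−f)δ)·A + sin(fδ)·B] / sin δ = 0.9054·A + 0.9054·B in Cartesian coordinates,
giving P = (-0.7365, -0.6749, 0.0468), i.e. latitude 2.68°, longitude -137.50°.

2.68°, -137.50°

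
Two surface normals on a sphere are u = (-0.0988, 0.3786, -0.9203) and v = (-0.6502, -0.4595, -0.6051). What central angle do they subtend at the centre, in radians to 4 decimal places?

u·v = 0.4471; |u| = 1.0000, |v| = 1.0000.
cos θ = (u·v)/(|u||v|) = 0.4471, so θ = 1.1072 rad.

1.1072 rad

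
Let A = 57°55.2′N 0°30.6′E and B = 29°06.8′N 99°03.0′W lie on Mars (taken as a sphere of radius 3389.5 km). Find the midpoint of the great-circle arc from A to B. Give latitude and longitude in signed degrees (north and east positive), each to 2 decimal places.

Central angle δ = 1.2290 rad. Interpolating on the sphere with fraction f = 0.5:
P = [sin((1−f)δ)·A + sin(fδ)·B] / sin δ = 0.6119·A + 0.6119·B in Cartesian coordinates,
giving P = (0.2409, -0.5251, 0.8162), i.e. latitude 54.71°, longitude -65.36°.

54.71°, -65.36°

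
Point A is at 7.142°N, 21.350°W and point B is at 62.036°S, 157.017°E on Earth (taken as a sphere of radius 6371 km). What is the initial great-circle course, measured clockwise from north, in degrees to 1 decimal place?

Δλ = 178.367° = 3.1131 rad.
y = sin Δλ · cos φ₂ = (0.0285)(0.4689) = 0.0134
x = cos φ₁ sin φ₂ − sin φ₁ cos φ₂ cos Δλ = (0.9922)(-0.8832) − (0.1243)(0.4689)(-0.9996) = -0.8181
θ = atan2(y, x) = 179.06°, so the bearing is 179.1°.

179.1°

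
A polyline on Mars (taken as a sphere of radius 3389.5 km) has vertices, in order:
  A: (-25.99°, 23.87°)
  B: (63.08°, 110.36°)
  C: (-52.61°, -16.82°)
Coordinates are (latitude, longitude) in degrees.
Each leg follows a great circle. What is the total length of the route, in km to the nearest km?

Leg A→B: central angle 1.9453 rad, distance 6593.6 km.
Leg B→C: central angle 2.6353 rad, distance 8932.5 km.
Total: 6593.6 + 8932.5 ≈ 15526 km.

15526 km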